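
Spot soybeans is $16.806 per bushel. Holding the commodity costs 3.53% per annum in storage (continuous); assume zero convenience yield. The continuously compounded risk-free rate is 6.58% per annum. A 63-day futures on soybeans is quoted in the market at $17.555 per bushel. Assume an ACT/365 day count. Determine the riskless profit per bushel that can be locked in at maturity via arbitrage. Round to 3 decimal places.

Fair futures: F* = S·e^(carry·T), with carry = (r + u) = 0.0658 + 0.0353 = 0.1011
F* = 16.806 · e^(0.1011 × 63/365) = 16.806 · e^0.017450 = 16.806 × 1.017603 = $17.1018
Market $17.555 > fair $17.1018: forward overpriced → cash-and-carry (buy spot, short the forward).
At maturity, profit = |F_mkt − F*| = |17.555 − 17.1018| = $0.453 per bushel

$0.453 per bushel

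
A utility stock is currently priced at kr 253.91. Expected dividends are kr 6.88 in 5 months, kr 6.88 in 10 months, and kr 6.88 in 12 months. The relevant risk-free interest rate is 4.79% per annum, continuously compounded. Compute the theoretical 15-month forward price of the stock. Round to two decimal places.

kr 248.44

PV(dividends) I = 6.88·e^(−0.0479·5/12) + 6.88·e^(−0.0479·10/12) + 6.88·e^(−0.0479·12/12)
I = 6.7440 + 6.6108 + 6.5582 = 19.9130
F = (S − I)·e^(rT) = (253.91 − 19.9130) · e^(0.0479·15/12)
= 233.9970 · e^0.059875 = 233.9970 × 1.061704 = kr 248.44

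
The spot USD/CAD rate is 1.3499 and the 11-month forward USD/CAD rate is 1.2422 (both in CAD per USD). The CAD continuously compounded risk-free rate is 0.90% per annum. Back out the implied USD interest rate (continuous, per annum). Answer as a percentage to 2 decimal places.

9.97%

F = S·e^((r_CAD − r_USD)T) ⇒ r_USD = r_CAD − ln(F/S)/T
ln(1.2422/1.3499) = -0.083147; /(11/12) = -0.090706
r_USD = 0.0090 + 0.090706 = 0.099706
r_USD = 9.97%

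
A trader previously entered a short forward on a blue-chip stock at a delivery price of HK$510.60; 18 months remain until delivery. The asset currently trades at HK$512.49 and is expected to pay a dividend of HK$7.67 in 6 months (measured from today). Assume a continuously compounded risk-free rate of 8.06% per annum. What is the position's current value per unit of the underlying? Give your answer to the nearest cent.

-HK$52.67

PV(remaining dividends) I = 7.67·e^(−0.0806·6/12) = 7.3670
Current forward F = (S − I)·e^(rT) = (512.49 − 7.3670)·e^(0.0806·18/12) = 505.1230 × 1.128512 = 570.0374
Value (long) = (F − K)·e^(−rT) = (570.0374 − 510.60) × 0.886123 = 52.6688
Short position value = −(long value) = -HK$52.67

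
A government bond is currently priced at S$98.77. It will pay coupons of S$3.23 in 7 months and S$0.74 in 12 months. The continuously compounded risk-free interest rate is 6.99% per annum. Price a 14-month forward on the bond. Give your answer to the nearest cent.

PV(coupons) I = 3.23·e^(−0.0699·7/12) + 0.74·e^(−0.0699·12/12)
I = 3.1009 + 0.6900 = 3.7909
F = (S − I)·e^(rT) = (98.77 − 3.7909) · e^(0.0699·14/12)
= 94.9791 · e^0.081550 = 94.9791 × 1.084967 = S$103.05

S$103.05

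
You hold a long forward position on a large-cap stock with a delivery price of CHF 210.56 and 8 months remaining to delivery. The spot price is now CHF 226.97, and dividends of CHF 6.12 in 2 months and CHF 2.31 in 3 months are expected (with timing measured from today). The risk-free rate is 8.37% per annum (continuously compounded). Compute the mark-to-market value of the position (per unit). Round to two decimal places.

PV(remaining dividends) I = 6.12·e^(−0.0837·2/12) + 2.31·e^(−0.0837·3/12) = 8.2974
Current forward F = (S − I)·e^(rT) = (226.97 − 8.2974)·e^(0.0837·8/12) = 218.6726 × 1.057386 = 231.2213
Value (long) = (F − K)·e^(−rT) = (231.2213 − 210.56) × 0.945728 = 19.5400
Value = CHF 19.54

CHF 19.54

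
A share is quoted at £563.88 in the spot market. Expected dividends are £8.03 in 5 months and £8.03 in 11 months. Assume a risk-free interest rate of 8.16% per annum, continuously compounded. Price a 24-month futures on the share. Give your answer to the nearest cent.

£645.93

PV(dividends) I = 8.03·e^(−0.0816·5/12) + 8.03·e^(−0.0816·11/12)
I = 7.7616 + 7.4513 = 15.2129
F = (S − I)·e^(rT) = (563.88 − 15.2129) · e^(0.0816·24/12)
= 548.6671 · e^0.163200 = 548.6671 × 1.177272 = £645.93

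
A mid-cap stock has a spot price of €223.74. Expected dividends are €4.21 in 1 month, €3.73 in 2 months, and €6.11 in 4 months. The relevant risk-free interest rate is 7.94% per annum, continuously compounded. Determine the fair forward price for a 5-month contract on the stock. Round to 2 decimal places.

PV(dividends) I = 4.21·e^(−0.0794·1/12) + 3.73·e^(−0.0794·2/12) + 6.11·e^(−0.0794·4/12)
I = 4.1822 + 3.6810 + 5.9504 = 13.8136
F = (S − I)·e^(rT) = (223.74 − 13.8136) · e^(0.0794·5/12)
= 209.9264 · e^0.033083 = 209.9264 × 1.033636 = €216.99

€216.99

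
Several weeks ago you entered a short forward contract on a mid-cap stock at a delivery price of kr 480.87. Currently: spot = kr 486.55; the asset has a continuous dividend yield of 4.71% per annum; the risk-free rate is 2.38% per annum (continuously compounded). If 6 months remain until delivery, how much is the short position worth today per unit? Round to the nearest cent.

-kr 0.04

Current fair forward for the remaining 6 months: F = S·e^((r − q)·T), (r − q) = 0.0238 − 0.0471 = -0.0233
F = 486.55 · e^(-0.0233 × 6/12) = 486.55 × 0.988418 = 480.9148
Value of long forward = (F − K)·e^(−rT) = (480.9148 − 480.87) · e^(−0.0238·6/12)
= 0.0448 × 0.988171 = 0.04
Short position value = −(long value) = -kr 0.04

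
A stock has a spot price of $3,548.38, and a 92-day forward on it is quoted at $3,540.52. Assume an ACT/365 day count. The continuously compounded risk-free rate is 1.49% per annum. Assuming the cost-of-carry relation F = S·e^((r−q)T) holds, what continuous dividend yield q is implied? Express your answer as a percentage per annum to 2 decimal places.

2.37%

From F = S·e^((r−q)T): (r − q) = ln(F/S)/T
ln(3540.52/3548.38) = ln(0.997785) = -0.002217
(r − q) = -0.002217 / (92/365) = -0.008796
q = r − ln(F/S)/T = 0.0149 + 0.008796 = 0.023696
q = 2.37%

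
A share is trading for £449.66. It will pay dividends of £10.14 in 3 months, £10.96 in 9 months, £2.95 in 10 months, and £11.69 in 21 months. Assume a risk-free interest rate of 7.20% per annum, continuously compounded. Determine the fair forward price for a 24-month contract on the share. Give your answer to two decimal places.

PV(dividends) I = 10.14·e^(−0.0720·3/12) + 10.96·e^(−0.0720·9/12) + 2.95·e^(−0.0720·10/12) + 11.69·e^(−0.0720·21/12)
I = 9.9591 + 10.3839 + 2.7782 + 10.3061 = 33.4273
F = (S − I)·e^(rT) = (449.66 − 33.4273) · e^(0.0720·24/12)
= 416.2327 · e^0.144000 = 416.2327 × 1.154884 = £480.70

£480.70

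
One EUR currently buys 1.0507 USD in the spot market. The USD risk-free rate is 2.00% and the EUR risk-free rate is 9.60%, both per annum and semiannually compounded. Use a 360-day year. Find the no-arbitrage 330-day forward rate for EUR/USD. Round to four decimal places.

0.9819

By covered interest parity, F = S · (1+r_USD/2)^(2T) / (1+r_EUR/2)^(2T)
= 1.0507 × 1.018410 / 1.089755 = 1.0507 × 0.934531
F = 0.9819 USD per EUR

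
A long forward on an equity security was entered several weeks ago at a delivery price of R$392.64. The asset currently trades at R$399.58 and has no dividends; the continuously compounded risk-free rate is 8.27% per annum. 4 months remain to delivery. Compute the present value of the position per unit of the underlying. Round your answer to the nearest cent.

Current fair forward for the remaining 4 months: F = S·e^(r·T), r = 0.0827
F = 399.58 · e^(0.0827 × 4/12) = 399.58 × 1.027950 = 410.7483
Value of long forward = (F − K)·e^(−rT) = (410.7483 − 392.64) · e^(−0.0827·4/12)
= 18.1083 × 0.972810 = 17.62

R$17.62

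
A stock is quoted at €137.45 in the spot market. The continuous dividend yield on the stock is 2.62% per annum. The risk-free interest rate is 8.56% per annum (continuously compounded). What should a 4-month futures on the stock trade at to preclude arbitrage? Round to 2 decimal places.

€140.20

F = S·e^((r − q)T) = 137.45 · e^((0.0856 − 0.0262) × 4/12)
= 137.45 · e^0.019800 = 137.45 × 1.019997
F = €140.20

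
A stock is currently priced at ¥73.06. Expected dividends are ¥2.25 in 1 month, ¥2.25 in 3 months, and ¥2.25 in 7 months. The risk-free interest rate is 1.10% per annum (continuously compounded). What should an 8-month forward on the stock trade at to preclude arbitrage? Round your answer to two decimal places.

PV(dividends) I = 2.25·e^(−0.0110·1/12) + 2.25·e^(−0.0110·3/12) + 2.25·e^(−0.0110·7/12)
I = 2.2479 + 2.2438 + 2.2356 = 6.7273
F = (S − I)·e^(rT) = (73.06 − 6.7273) · e^(0.0110·8/12)
= 66.3327 · e^0.007333 = 66.3327 × 1.007360 = ¥66.82

¥66.82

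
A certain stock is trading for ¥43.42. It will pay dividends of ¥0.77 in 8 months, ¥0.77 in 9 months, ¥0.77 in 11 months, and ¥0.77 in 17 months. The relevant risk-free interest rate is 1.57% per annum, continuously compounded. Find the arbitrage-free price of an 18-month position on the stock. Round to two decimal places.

¥41.35

PV(dividends) I = 0.77·e^(−0.0157·8/12) + 0.77·e^(−0.0157·9/12) + 0.77·e^(−0.0157·11/12) + 0.77·e^(−0.0157·17/12)
I = 0.7620 + 0.7610 + 0.7590 + 0.7531 = 3.0351
F = (S − I)·e^(rT) = (43.42 − 3.0351) · e^(0.0157·18/12)
= 40.3849 · e^0.023550 = 40.3849 × 1.023829 = ¥41.35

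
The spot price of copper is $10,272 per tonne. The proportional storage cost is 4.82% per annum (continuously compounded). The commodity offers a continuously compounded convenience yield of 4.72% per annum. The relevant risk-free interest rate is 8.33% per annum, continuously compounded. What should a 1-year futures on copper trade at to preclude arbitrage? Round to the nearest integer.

$11,175 per tonne

Net carry = r + u − y = 0.0833 + 0.0482 − 0.0472 = 0.0843
F = S·e^((r+u−y)T) = 10272 · e^(0.0843 × 1) = 10272 · e^0.084300
= 10272 × 1.087955 = $11,175 per tonne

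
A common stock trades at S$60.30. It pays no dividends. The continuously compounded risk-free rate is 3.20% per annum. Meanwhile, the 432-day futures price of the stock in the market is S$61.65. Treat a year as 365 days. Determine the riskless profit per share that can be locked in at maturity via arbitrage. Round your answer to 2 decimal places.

S$0.98 per share

Fair futures: F* = S·e^(carry·T), with carry = r = 0.0320
F* = 60.30 · e^(0.0320 × 432/365) = 60.30 · e^0.037874 = 60.30 × 1.038600 = S$62.6276
Market S$61.65 < fair S$62.6276: forward underpriced → reverse cash-and-carry (short spot, go long the forward).
At maturity, profit = |F_mkt − F*| = |61.65 − 62.6276| = S$0.98 per share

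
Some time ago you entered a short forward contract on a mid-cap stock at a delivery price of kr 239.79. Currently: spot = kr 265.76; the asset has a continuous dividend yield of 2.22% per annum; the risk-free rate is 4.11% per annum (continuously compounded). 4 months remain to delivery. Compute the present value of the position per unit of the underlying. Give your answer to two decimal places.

-kr 27.27

Current fair forward for the remaining 4 months: F = S·e^((r − q)·T), (r − q) = 0.0411 − 0.0222 = 0.0189
F = 265.76 · e^(0.0189 × 4/12) = 265.76 × 1.006320 = 267.4396
Value of long forward = (F − K)·e^(−rT) = (267.4396 − 239.79) · e^(−0.0411·4/12)
= 27.6496 × 0.986393 = 27.27
Short position value = −(long value) = -kr 27.27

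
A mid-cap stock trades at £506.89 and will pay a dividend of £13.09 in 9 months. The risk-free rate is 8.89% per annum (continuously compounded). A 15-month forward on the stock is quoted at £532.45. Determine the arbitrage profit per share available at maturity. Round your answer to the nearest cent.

PV(dividends) I = 13.09·e^(−0.0889·9/12) = 12.2457
Fair forward F* = (S − I)·e^(rT) = (506.89 − 12.2457)·e^0.111125 = 494.6443 × 1.117535 = 552.7823
Market £532.45 < fair 552.7823: forward underpriced → reverse cash-and-carry (short the stock, invest proceeds at r, pay the dividends, go long the forward).
Profit at T = |F_mkt − F*| = |532.45 − 552.7823| = £20.33 per share

£20.33 per share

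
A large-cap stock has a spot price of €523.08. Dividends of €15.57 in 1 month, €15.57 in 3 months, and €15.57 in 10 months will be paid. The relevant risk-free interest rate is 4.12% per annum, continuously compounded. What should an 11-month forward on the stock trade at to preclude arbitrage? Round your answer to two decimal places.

€495.47

PV(dividends) I = 15.57·e^(−0.0412·1/12) + 15.57·e^(−0.0412·3/12) + 15.57·e^(−0.0412·10/12)
I = 15.5166 + 15.4105 + 15.0445 = 45.9716
F = (S − I)·e^(rT) = (523.08 − 45.9716) · e^(0.0412·11/12)
= 477.1084 · e^0.037767 = 477.1084 × 1.038489 = €495.47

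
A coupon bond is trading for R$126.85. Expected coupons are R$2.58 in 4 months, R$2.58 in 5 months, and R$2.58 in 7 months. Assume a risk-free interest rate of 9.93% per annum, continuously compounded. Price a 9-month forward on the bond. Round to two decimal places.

R$128.68

PV(coupons) I = 2.58·e^(−0.0993·4/12) + 2.58·e^(−0.0993·5/12) + 2.58·e^(−0.0993·7/12)
I = 2.4960 + 2.4754 + 2.4348 = 7.4062
F = (S − I)·e^(rT) = (126.85 − 7.4062) · e^(0.0993·9/12)
= 119.4438 · e^0.074475 = 119.4438 × 1.077318 = R$128.68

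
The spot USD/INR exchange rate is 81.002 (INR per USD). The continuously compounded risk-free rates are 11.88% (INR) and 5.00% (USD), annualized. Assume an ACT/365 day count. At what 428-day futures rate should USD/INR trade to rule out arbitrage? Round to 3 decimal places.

87.808

F = S·e^((r_INR − r_USD)T) = 81.002 · e^((0.1188 − 0.0500) × 428/365)
= 81.002 · e^0.080675 = 81.002 × 1.084019
F = 87.808 INR per USD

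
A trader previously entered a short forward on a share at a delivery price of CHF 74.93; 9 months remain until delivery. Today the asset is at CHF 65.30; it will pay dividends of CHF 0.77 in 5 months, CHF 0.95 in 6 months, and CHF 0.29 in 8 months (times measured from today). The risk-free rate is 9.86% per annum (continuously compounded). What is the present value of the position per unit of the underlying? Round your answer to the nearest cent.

CHF 6.20

PV(remaining dividends) I = 0.77·e^(−0.0986·5/12) + 0.95·e^(−0.0986·6/12) + 0.29·e^(−0.0986·8/12) = 1.9149
Current forward F = (S − I)·e^(rT) = (65.30 − 1.9149)·e^(0.0986·9/12) = 63.3851 × 1.076753 = 68.2501
Value (long) = (F − K)·e^(−rT) = (68.2501 − 74.93) × 0.928718 = -6.2037
Short position value = −(long value) = CHF 6.20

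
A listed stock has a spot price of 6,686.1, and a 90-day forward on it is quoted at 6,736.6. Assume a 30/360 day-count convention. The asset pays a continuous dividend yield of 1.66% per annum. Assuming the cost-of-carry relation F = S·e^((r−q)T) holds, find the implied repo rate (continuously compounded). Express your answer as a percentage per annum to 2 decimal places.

From F = S·e^((r−q)T): (r − q) = ln(F/S)/T
ln(6736.6/6686.1) = ln(1.007553) = 0.007525
(r − q) = 0.007525 / (90/360) = 0.030100
r = ln(F/S)/T + q = 0.030100 + 0.0166 = 0.046700
r = 4.67%

4.67%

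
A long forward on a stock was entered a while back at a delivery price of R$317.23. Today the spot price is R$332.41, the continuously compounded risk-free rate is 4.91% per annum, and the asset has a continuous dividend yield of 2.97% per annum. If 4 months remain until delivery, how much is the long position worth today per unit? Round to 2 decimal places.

R$17.06

Current fair forward for the remaining 4 months: F = S·e^((r − q)·T), (r − q) = 0.0491 − 0.0297 = 0.0194
F = 332.41 · e^(0.0194 × 4/12) = 332.41 × 1.006488 = 334.5667
Value of long forward = (F − K)·e^(−rT) = (334.5667 − 317.23) · e^(−0.0491·4/12)
= 17.3367 × 0.983767 = 17.06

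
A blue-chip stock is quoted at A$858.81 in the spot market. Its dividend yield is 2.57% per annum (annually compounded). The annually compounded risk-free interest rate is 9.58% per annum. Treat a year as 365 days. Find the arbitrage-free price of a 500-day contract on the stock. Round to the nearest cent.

A$940.21

F = S · (1+r)^T / (1+q)^T
= 858.81 × 1.133513 / 1.035372 = 858.81 × 1.094788
F = A$940.21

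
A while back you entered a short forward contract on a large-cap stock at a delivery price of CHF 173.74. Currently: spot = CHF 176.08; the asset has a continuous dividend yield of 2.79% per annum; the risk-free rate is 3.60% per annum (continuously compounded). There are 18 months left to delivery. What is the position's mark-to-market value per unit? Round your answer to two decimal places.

-CHF 4.26

Current fair forward for the remaining 18 months: F = S·e^((r − q)·T), (r − q) = 0.0360 − 0.0279 = 0.0081
F = 176.08 · e^(0.0081 × 18/12) = 176.08 × 1.012224 = 178.2324
Value of long forward = (F − K)·e^(−rT) = (178.2324 − 173.74) · e^(−0.0360·18/12)
= 4.4924 × 0.947432 = 4.26
Short position value = −(long value) = -CHF 4.26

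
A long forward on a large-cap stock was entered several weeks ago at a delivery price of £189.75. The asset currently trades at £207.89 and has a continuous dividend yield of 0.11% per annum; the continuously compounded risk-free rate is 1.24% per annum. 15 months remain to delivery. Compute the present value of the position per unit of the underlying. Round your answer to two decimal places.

£20.77

Current fair forward for the remaining 15 months: F = S·e^((r − q)·T), (r − q) = 0.0124 − 0.0011 = 0.0113
F = 207.89 · e^(0.0113 × 15/12) = 207.89 × 1.014225 = 210.8472
Value of long forward = (F − K)·e^(−rT) = (210.8472 − 189.75) · e^(−0.0124·15/12)
= 21.0972 × 0.984620 = 20.77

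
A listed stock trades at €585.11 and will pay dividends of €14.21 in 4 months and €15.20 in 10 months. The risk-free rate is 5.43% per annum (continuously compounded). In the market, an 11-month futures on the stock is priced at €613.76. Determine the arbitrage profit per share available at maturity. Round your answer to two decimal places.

€28.73 per share

PV(dividends) I = 14.21·e^(−0.0543·4/12) + 15.20·e^(−0.0543·10/12) = 28.4826
Fair futures F* = (S − I)·e^(rT) = (585.11 − 28.4826)·e^0.049775 = 556.6274 × 1.051035 = 585.0349
Market €613.76 > fair 585.0349: forward overpriced → cash-and-carry (borrow at r, buy the stock and collect the dividends, short the forward).
Profit at T = |F_mkt − F*| = |613.76 − 585.0349| = €28.73 per share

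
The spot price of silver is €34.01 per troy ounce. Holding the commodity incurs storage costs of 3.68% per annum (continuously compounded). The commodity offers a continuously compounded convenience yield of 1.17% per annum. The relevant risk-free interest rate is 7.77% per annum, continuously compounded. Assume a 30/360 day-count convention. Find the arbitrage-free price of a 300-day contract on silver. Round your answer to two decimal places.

€37.05 per troy ounce

Net carry = r + u − y = 0.0777 + 0.0368 − 0.0117 = 0.1028
F = S·e^((r+u−y)T) = 34.01 · e^(0.1028 × 300/360) = 34.01 · e^0.085667
= 34.01 × 1.089443 = €37.05 per troy ounce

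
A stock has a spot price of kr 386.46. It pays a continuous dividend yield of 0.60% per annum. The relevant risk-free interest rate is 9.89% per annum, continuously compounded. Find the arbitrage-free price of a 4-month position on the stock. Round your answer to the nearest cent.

kr 398.61

F = S·e^((r − q)T) = 386.46 · e^((0.0989 − 0.0060) × 4/12)
= 386.46 · e^0.030967 = 386.46 × 1.031451
F = kr 398.61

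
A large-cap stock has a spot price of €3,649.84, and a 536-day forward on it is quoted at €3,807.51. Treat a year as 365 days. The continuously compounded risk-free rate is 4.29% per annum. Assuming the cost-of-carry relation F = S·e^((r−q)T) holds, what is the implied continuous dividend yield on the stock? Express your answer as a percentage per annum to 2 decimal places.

From F = S·e^((r−q)T): (r − q) = ln(F/S)/T
ln(3807.51/3649.84) = ln(1.043199) = 0.042292
(r − q) = 0.042292 / (536/365) = 0.028800
q = r − ln(F/S)/T = 0.0429 − 0.028800 = 0.014100
q = 1.41%

1.41%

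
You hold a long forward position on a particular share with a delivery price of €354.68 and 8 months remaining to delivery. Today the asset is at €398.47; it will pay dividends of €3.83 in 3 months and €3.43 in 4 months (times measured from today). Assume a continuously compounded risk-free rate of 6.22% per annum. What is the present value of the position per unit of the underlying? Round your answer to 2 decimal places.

€51.07

PV(remaining dividends) I = 3.83·e^(−0.0622·3/12) + 3.43·e^(−0.0622·4/12) = 7.1305
Current forward F = (S − I)·e^(rT) = (398.47 − 7.1305)·e^(0.0622·8/12) = 391.3395 × 1.042338 = 407.9080
Value (long) = (F − K)·e^(−rT) = (407.9080 − 354.68) × 0.959381 = 51.0659
Value = €51.07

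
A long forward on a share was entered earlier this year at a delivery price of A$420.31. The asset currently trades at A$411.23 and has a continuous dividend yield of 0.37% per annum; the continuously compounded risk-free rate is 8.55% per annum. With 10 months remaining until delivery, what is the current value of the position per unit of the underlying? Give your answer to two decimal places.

Current fair forward for the remaining 10 months: F = S·e^((r − q)·T), (r − q) = 0.0855 − 0.0037 = 0.0818
F = 411.23 · e^(0.0818 × 10/12) = 411.23 × 1.070544 = 440.2398
Value of long forward = (F − K)·e^(−rT) = (440.2398 − 420.31) · e^(−0.0855·10/12)
= 19.9298 × 0.931229 = 18.56

A$18.56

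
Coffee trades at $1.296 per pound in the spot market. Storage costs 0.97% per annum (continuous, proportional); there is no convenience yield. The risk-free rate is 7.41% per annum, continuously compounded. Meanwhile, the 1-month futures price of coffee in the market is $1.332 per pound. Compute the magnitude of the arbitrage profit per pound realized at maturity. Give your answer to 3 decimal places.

Fair futures: F* = S·e^(carry·T), with carry = (r + u) = 0.0741 + 0.0097 = 0.0838
F* = 1.296 · e^(0.0838 × 1/12) = 1.296 · e^0.006983 = 1.296 × 1.007007 = $1.3051
Market $1.332 > fair $1.3051: forward overpriced → cash-and-carry (buy spot, short the forward).
At maturity, profit = |F_mkt − F*| = |1.332 − 1.3051| = $0.027 per pound

$0.027 per pound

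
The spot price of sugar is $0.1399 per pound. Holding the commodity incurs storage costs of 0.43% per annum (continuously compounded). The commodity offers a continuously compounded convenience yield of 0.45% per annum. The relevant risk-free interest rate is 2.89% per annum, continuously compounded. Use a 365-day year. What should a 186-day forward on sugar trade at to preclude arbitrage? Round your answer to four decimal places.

Net carry = r + u − y = 0.0289 + 0.0043 − 0.0045 = 0.0287
F = S·e^((r+u−y)T) = 0.1399 · e^(0.0287 × 186/365) = 0.1399 · e^0.014625
= 0.1399 × 1.014732 = $0.1420 per pound

$0.1420 per pound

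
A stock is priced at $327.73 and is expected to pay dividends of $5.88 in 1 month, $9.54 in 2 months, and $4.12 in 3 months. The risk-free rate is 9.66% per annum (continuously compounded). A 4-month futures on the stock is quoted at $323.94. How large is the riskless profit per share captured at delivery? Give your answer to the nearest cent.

PV(dividends) I = 5.88·e^(−0.0966·1/12) + 9.54·e^(−0.0966·2/12) + 4.12·e^(−0.0966·3/12) = 19.2422
Fair futures F* = (S − I)·e^(rT) = (327.73 − 19.2422)·e^0.032200 = 308.4878 × 1.032724 = 318.5828
Market $323.94 > fair 318.5828: forward overpriced → cash-and-carry (borrow at r, buy the stock and collect the dividends, short the forward).
Profit at T = |F_mkt − F*| = |323.94 − 318.5828| = $5.36 per share

$5.36 per share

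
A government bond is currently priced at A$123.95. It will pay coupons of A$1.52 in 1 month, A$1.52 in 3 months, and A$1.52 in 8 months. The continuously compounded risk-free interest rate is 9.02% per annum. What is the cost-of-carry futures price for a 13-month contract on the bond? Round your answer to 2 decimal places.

PV(coupons) I = 1.52·e^(−0.0902·1/12) + 1.52·e^(−0.0902·3/12) + 1.52·e^(−0.0902·8/12)
I = 1.5086 + 1.4861 + 1.4313 = 4.4260
F = (S − I)·e^(rT) = (123.95 − 4.4260) · e^(0.0902·13/12)
= 119.5240 · e^0.097717 = 119.5240 × 1.102651 = A$131.79

A$131.79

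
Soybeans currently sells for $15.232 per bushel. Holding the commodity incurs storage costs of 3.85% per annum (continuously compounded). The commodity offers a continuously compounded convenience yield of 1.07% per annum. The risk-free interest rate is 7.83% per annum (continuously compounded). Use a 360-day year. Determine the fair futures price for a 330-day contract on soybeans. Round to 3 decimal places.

Net carry = r + u − y = 0.0783 + 0.0385 − 0.0107 = 0.1061
F = S·e^((r+u−y)T) = 15.232 · e^(0.1061 × 330/360) = 15.232 · e^0.097258
= 15.232 × 1.102145 = $16.788 per bushel

$16.788 per bushel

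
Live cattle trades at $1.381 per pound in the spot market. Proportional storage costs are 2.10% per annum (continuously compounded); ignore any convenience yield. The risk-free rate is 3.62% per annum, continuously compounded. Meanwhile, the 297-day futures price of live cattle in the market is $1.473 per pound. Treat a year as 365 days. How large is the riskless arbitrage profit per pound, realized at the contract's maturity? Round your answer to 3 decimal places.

$0.026 per pound

Fair futures: F* = S·e^(carry·T), with carry = (r + u) = 0.0362 + 0.0210 = 0.0572
F* = 1.381 · e^(0.0572 × 297/365) = 1.381 · e^0.046544 = 1.381 × 1.047644 = $1.4468
Market $1.473 > fair $1.4468: forward overpriced → cash-and-carry (buy spot, short the forward).
At maturity, profit = |F_mkt − F*| = |1.473 − 1.4468| = $0.026 per pound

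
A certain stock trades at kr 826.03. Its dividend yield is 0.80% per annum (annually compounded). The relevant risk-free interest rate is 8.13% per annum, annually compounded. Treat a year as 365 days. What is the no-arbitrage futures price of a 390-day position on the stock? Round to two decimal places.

F = S · (1+r)^T / (1+q)^T
= 826.03 × 1.087104 / 1.008550 = 826.03 × 1.077888
F = kr 890.37

kr 890.37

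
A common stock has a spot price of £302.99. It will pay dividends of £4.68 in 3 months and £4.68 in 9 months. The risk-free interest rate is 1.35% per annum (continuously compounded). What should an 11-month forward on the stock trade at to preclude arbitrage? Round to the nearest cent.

£297.35

PV(dividends) I = 4.68·e^(−0.0135·3/12) + 4.68·e^(−0.0135·9/12)
I = 4.6642 + 4.6329 = 9.2971
F = (S − I)·e^(rT) = (302.99 − 9.2971) · e^(0.0135·11/12)
= 293.6929 · e^0.012375 = 293.6929 × 1.012452 = £297.35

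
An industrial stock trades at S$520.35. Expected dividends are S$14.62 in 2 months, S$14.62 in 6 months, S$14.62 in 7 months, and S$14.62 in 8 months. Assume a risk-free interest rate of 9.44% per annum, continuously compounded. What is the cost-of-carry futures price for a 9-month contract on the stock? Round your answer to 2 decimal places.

S$498.52

PV(dividends) I = 14.62·e^(−0.0944·2/12) + 14.62·e^(−0.0944·6/12) + 14.62·e^(−0.0944·7/12) + 14.62·e^(−0.0944·8/12)
I = 14.3918 + 13.9460 + 13.8367 + 13.7283 = 55.9028
F = (S − I)·e^(rT) = (520.35 − 55.9028) · e^(0.0944·9/12)
= 464.4472 · e^0.070800 = 464.4472 × 1.073367 = S$498.52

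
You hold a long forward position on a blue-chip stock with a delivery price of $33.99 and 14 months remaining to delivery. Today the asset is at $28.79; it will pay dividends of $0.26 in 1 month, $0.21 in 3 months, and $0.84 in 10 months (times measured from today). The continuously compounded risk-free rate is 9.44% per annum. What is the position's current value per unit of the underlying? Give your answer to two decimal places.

-$2.89

PV(remaining dividends) I = 0.26·e^(−0.0944·1/12) + 0.21·e^(−0.0944·3/12) + 0.84·e^(−0.0944·10/12) = 1.2395
Current forward F = (S − I)·e^(rT) = (28.79 − 1.2395)·e^(0.0944·14/12) = 27.5505 × 1.116427 = 30.7581
Value (long) = (F − K)·e^(−rT) = (30.7581 − 33.99) × 0.895715 = -2.8949
Value = -$2.89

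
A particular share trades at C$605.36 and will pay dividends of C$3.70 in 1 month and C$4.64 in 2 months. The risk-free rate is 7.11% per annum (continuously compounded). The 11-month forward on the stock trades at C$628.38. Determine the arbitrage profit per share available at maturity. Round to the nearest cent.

C$8.93 per share

PV(dividends) I = 3.70·e^(−0.0711·1/12) + 4.64·e^(−0.0711·2/12) = 8.2635
Fair forward F* = (S − I)·e^(rT) = (605.36 − 8.2635)·e^0.065175 = 597.0965 × 1.067346 = 637.3086
Market C$628.38 < fair 637.3086: forward underpriced → reverse cash-and-carry (short the stock, invest proceeds at r, pay the dividends, go long the forward).
Profit at T = |F_mkt − F*| = |628.38 − 637.3086| = C$8.93 per share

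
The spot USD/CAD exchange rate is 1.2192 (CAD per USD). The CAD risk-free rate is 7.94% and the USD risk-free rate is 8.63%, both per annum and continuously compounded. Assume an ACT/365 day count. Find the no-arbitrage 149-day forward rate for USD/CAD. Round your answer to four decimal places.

1.2158

F = S·e^((r_CAD − r_USD)T) = 1.2192 · e^((0.0794 − 0.0863) × 149/365)
= 1.2192 · e^-0.002817 = 1.2192 × 0.997187
F = 1.2158 CAD per USD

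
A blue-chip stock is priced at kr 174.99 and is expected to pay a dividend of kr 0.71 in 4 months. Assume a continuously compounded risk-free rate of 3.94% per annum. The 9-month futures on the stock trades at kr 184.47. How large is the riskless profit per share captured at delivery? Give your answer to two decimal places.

PV(dividends) I = 0.71·e^(−0.0394·4/12) = 0.7007
Fair futures F* = (S − I)·e^(rT) = (174.99 − 0.7007)·e^0.029550 = 174.2893 × 1.029991 = 179.5164
Market kr 184.47 > fair 179.5164: forward overpriced → cash-and-carry (borrow at r, buy the stock and collect the dividends, short the forward).
Profit at T = |F_mkt − F*| = |184.47 − 179.5164| = kr 4.95 per share

kr 4.95 per share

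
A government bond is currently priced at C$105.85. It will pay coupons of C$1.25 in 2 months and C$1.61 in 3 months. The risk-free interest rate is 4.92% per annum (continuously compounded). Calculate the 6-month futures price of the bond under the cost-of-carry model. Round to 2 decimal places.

C$105.59

PV(coupons) I = 1.25·e^(−0.0492·2/12) + 1.61·e^(−0.0492·3/12)
I = 1.2398 + 1.5903 = 2.8301
F = (S − I)·e^(rT) = (105.85 − 2.8301) · e^(0.0492·6/12)
= 103.0199 · e^0.024600 = 103.0199 × 1.024905 = C$105.59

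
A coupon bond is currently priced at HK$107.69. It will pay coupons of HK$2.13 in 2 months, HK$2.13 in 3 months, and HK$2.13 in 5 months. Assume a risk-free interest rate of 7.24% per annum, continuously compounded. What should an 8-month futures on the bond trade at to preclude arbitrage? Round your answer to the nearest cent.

PV(coupons) I = 2.13·e^(−0.0724·2/12) + 2.13·e^(−0.0724·3/12) + 2.13·e^(−0.0724·5/12)
I = 2.1045 + 2.0918 + 2.0667 = 6.2630
F = (S − I)·e^(rT) = (107.69 − 6.2630) · e^(0.0724·8/12)
= 101.4270 · e^0.048267 = 101.4270 × 1.049451 = HK$106.44

HK$106.44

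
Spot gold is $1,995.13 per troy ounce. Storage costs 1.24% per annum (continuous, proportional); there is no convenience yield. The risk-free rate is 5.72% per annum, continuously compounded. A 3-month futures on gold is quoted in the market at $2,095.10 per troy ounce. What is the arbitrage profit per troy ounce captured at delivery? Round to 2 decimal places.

Fair futures: F* = S·e^(carry·T), with carry = (r + u) = 0.0572 + 0.0124 = 0.0696
F* = 1995.13 · e^(0.0696 × 3/12) = 1995.13 · e^0.01740000 = 1995.13 × 1.01755226 = $2030.1490
Market $2095.10 > fair $2030.1490: forward overpriced → cash-and-carry (buy spot, short the forward).
At maturity, profit = |F_mkt − F*| = |2095.10 − 2030.1490| = $64.95 per troy ounce

$64.95 per troy ounce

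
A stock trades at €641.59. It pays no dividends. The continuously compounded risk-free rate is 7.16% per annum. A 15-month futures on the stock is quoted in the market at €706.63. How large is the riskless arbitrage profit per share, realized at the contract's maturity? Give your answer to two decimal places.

€4.97 per share

Fair futures: F* = S·e^(carry·T), with carry = r = 0.0716
F* = 641.59 · e^(0.0716 × 15/12) = 641.59 · e^0.089500 = 641.59 × 1.093627 = €701.6601
Market €706.63 > fair €701.6601: forward overpriced → cash-and-carry (buy spot, short the forward).
At maturity, profit = |F_mkt − F*| = |706.63 − 701.6601| = €4.97 per share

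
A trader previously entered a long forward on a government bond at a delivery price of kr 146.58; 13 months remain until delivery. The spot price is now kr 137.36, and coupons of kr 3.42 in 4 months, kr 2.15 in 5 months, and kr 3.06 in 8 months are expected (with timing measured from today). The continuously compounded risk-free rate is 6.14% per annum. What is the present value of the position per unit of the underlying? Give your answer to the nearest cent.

PV(remaining coupons) I = 3.42·e^(−0.0614·4/12) + 2.15·e^(−0.0614·5/12) + 3.06·e^(−0.0614·8/12) = 8.3837
Current forward F = (S − I)·e^(rT) = (137.36 − 8.3837)·e^(0.0614·13/12) = 128.9763 × 1.068779 = 137.8472
Value (long) = (F − K)·e^(−rT) = (137.8472 − 146.58) × 0.935647 = -8.1708
Value = -kr 8.17

-kr 8.17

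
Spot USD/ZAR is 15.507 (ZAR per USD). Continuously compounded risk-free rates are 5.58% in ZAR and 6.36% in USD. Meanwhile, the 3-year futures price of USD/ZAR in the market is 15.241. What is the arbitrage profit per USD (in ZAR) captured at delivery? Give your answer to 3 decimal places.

Fair futures: F* = S·e^(carry·T), with carry = (r_ZAR − r_USD) = 0.0558 − 0.0636 = -0.0078
F* = 15.507 · e^(-0.0078 × 3) = 15.507 · e^-0.023400 = 15.507 × 0.976872 = 15.1484
Market 15.241 > fair 15.1484: forward overpriced → cash-and-carry (buy spot, short the forward).
At maturity, profit = |F_mkt − F*| = |15.241 − 15.1484| = 0.093 per USD (in ZAR)

0.093 per USD (in ZAR)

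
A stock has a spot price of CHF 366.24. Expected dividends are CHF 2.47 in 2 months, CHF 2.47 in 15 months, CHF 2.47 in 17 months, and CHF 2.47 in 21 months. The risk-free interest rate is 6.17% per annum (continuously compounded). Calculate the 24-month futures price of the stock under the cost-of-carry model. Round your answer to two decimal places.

CHF 403.92

PV(dividends) I = 2.47·e^(−0.0617·2/12) + 2.47·e^(−0.0617·15/12) + 2.47·e^(−0.0617·17/12) + 2.47·e^(−0.0617·21/12)
I = 2.4447 + 2.2867 + 2.2633 + 2.2172 = 9.2119
F = (S − I)·e^(rT) = (366.24 − 9.2119) · e^(0.0617·24/12)
= 357.0281 · e^0.123400 = 357.0281 × 1.131337 = CHF 403.92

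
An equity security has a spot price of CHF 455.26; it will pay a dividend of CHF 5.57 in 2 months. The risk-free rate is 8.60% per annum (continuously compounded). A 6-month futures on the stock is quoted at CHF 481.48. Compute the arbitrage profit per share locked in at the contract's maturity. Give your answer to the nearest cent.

CHF 11.95 per share

PV(dividends) I = 5.57·e^(−0.0860·2/12) = 5.4907
Fair futures F* = (S − I)·e^(rT) = (455.26 − 5.4907)·e^0.043000 = 449.7693 × 1.043938 = 469.5313
Market CHF 481.48 > fair 469.5313: forward overpriced → cash-and-carry (borrow at r, buy the stock and collect the dividends, short the forward).
Profit at T = |F_mkt − F*| = |481.48 − 469.5313| = CHF 11.95 per share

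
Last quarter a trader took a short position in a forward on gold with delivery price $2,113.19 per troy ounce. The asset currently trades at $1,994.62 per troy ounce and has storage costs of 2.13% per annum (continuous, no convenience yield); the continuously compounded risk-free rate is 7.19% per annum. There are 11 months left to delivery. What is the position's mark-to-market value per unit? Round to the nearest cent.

-$55.54 per troy ounce

Current fair forward for the remaining 11 months: F = S·e^((r + u)·T), (r + u) = 0.0719 + 0.0213 = 0.0932
F = 1994.62 · e^(0.0932 × 11/12) = 1994.62 × 1.08918895 = 2172.5181
Value of long forward = (F − K)·e^(−rT) = (2172.5181 − 2113.19) · e^(−0.0719·11/12)
= 59.3281 × 0.93621668 = 55.54
Short position value = −(long value) = -$55.54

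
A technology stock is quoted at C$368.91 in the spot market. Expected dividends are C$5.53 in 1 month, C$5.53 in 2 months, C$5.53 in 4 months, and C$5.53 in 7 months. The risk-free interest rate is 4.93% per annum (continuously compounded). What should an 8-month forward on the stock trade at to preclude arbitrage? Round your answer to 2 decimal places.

C$358.70

PV(dividends) I = 5.53·e^(−0.0493·1/12) + 5.53·e^(−0.0493·2/12) + 5.53·e^(−0.0493·4/12) + 5.53·e^(−0.0493·7/12)
I = 5.5073 + 5.4847 + 5.4399 + 5.3732 = 21.8051
F = (S − I)·e^(rT) = (368.91 − 21.8051) · e^(0.0493·8/12)
= 347.1049 · e^0.032867 = 347.1049 × 1.033413 = C$358.70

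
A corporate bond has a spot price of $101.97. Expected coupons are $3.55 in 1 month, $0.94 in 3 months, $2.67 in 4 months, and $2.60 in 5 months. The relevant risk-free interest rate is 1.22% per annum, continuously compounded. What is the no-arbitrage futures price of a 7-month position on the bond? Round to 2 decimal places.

PV(coupons) I = 3.55·e^(−0.0122·1/12) + 0.94·e^(−0.0122·3/12) + 2.67·e^(−0.0122·4/12) + 2.60·e^(−0.0122·5/12)
I = 3.5464 + 0.9371 + 2.6592 + 2.5868 = 9.7295
F = (S − I)·e^(rT) = (101.97 − 9.7295) · e^(0.0122·7/12)
= 92.2405 · e^0.007117 = 92.2405 × 1.007142 = $92.90

$92.90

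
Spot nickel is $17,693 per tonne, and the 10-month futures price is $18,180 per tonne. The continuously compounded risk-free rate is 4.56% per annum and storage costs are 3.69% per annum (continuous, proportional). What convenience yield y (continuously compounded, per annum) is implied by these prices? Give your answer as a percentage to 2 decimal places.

F = S·e^((r+u−y)T) ⇒ (r+u−y) = ln(F/S)/T
ln(18180/17693) = 0.027153; /T ⇒ 0.032584
y = r + u − ln(F/S)/T = 0.0456 + 0.0369 − 0.032584 = 0.049916
y = 4.99%

4.99%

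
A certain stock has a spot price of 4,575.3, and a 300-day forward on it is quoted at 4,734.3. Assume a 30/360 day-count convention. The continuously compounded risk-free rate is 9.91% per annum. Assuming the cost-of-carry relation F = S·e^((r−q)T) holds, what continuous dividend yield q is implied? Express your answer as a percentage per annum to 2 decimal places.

From F = S·e^((r−q)T): (r − q) = ln(F/S)/T
ln(4734.3/4575.3) = ln(1.034752) = 0.034162
(r − q) = 0.034162 / (300/360) = 0.040994
q = r − ln(F/S)/T = 0.0991 − 0.040994 = 0.058106
q = 5.81%

5.81%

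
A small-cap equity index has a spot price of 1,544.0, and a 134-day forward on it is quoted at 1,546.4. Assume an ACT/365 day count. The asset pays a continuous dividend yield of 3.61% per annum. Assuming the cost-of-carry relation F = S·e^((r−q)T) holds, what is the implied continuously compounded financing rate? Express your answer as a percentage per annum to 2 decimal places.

4.03%

From F = S·e^((r−q)T): (r − q) = ln(F/S)/T
ln(1546.4/1544.0) = ln(1.001554) = 0.001553
(r − q) = 0.001553 / (134/365) = 0.004230
r = ln(F/S)/T + q = 0.004230 + 0.0361 = 0.040330
r = 4.03%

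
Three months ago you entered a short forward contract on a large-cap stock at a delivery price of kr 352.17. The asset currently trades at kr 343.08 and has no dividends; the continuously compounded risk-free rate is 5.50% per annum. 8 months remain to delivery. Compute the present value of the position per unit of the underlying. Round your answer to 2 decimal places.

Current fair forward for the remaining 8 months: F = S·e^(r·T), r = 0.0550
F = 343.08 · e^(0.0550 × 8/12) = 343.08 × 1.037347 = 355.8930
Value of long forward = (F − K)·e^(−rT) = (355.8930 − 352.17) · e^(−0.0550·8/12)
= 3.7230 × 0.963997 = 3.59
Short position value = −(long value) = -kr 3.59

-kr 3.59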